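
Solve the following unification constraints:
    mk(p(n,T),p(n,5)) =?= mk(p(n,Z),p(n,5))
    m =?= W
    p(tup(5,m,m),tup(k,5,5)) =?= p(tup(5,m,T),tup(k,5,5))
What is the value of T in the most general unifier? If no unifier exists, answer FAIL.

m

Decompose mk/2: p(n,T) =?= p(n,Z),  p(n,5) =?= p(n,5).
Decompose p/2: n =?= n,  T =?= Z.
Delete trivial equation n =?= n.
Bind T := Z; substituting into the one remaining equation that mentions T gives: p(tup(5,m,m),tup(k,5,5)) =?= p(tup(5,m,Z),tup(k,5,5)).
Delete trivial equation p(n,5) =?= p(n,5).
Bind W := m; no other remaining equation mentions W.
Decompose p/2: tup(5,m,m) =?= tup(5,m,Z),  tup(k,5,5) =?= tup(k,5,5).
Decompose tup/3: 5 =?= 5,  m =?= m,  m =?= Z.
Delete trivial equation 5 =?= 5.
Delete trivial equation m =?= m.
Bind Z := m; no other remaining equation mentions Z. Substituting into the earlier binding gives T := m.
Delete trivial equation tup(k,5,5) =?= tup(k,5,5).
MGU = { T -> m, W -> m, Z -> m }, so T -> m.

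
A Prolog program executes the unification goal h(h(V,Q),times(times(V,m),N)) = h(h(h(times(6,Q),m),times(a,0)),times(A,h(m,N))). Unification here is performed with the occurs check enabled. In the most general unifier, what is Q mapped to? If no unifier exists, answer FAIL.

FAIL

Decompose h/2: h(V,Q) = h(h(times(6,Q),m),times(a,0)),  times(times(V,m),N) = times(A,h(m,N)).
Decompose h/2: V = h(times(6,Q),m),  Q = times(a,0).
Bind V := h(times(6,Q),m); substituting into the one remaining equation that mentions V gives: times(times(h(times(6,Q),m),m),N) = times(A,h(m,N)).
Bind Q := times(a,0); substituting into the remaining equation gives: times(times(h(times(6,times(a,0)),m),m),N) = times(A,h(m,N)). Substituting into the earlier binding gives V := h(times(6,times(a,0)),m).
Decompose times/2: times(h(times(6,times(a,0)),m),m) = A,  N = h(m,N).
Bind A := times(h(times(6,times(a,0)),m),m); no other remaining equation mentions A.
Occurs check fails: N occurs in h(m,N); the equation N = h(m,N) has no finite solution.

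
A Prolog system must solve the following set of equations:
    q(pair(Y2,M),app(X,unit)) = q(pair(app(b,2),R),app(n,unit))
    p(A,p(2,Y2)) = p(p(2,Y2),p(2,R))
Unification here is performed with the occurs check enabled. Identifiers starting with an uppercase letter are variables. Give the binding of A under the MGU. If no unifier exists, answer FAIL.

p(2,app(b,2))

Decompose q/2: pair(Y2,M) = pair(app(b,2),R),  app(X,unit) = app(n,unit).
Decompose pair/2: Y2 = app(b,2),  M = R.
Bind Y2 := app(b,2); substituting into the one remaining equation that mentions Y2 gives: p(A,p(2,app(b,2))) = p(p(2,app(b,2)),p(2,R)).
Bind M := R; no other remaining equation mentions M.
Decompose app/2: X = n,  unit = unit.
Bind X := n; no other remaining equation mentions X.
Delete trivial equation unit = unit.
Decompose p/2: A = p(2,app(b,2)),  p(2,app(b,2)) = p(2,R).
Bind A := p(2,app(b,2)); no other remaining equation mentions A.
Decompose p/2: 2 = 2,  app(b,2) = R.
Delete trivial equation 2 = 2.
Bind R := app(b,2). Substituting into the earlier binding gives M := app(b,2).
MGU = { Y2 -> app(b,2), M -> app(b,2), X -> n, A -> p(2,app(b,2)), R -> app(b,2) }, so A -> p(2,app(b,2)).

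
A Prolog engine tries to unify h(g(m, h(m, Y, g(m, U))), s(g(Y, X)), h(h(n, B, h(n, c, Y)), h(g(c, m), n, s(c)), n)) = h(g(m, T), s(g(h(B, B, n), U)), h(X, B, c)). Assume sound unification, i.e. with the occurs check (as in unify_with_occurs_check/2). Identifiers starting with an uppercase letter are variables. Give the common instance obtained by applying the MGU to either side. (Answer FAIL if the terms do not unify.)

Decompose h/3: g(m, h(m, Y, g(m, U))) = g(m, T),  s(g(Y, X)) = s(g(h(B, B, n), U)),  h(h(n, B, h(n, c, Y)), h(g(c, m), n, s(c)), n) = h(X, B, c).
Decompose g/2: m = m,  h(m, Y, g(m, U)) = T.
Delete trivial equation m = m.
Bind T := h(m, Y, g(m, U)); no other remaining equation mentions T.
Decompose s/1: g(Y, X) = g(h(B, B, n), U).
Decompose g/2: Y = h(B, B, n),  X = U.
Bind Y := h(B, B, n); substituting into the one remaining equation that mentions Y gives: h(h(n, B, h(n, c, h(B, B, n))), h(g(c, m), n, s(c)), n) = h(X, B, c). Substituting into the earlier binding gives T := h(m, h(B, B, n), g(m, U)).
Bind X := U; substituting into the remaining equation gives: h(h(n, B, h(n, c, h(B, B, n))), h(g(c, m), n, s(c)), n) = h(U, B, c).
Decompose h/3: h(n, B, h(n, c, h(B, B, n))) = U,  h(g(c, m), n, s(c)) = B,  n = c.
Bind U := h(n, B, h(n, c, h(B, B, n))); no other remaining equation mentions U. Substituting into the earlier bindings gives T := h(m, h(B, B, n), g(m, h(n, B, h(n, c, h(B, B, n))))), X := h(n, B, h(n, c, h(B, B, n))).
Bind B := h(g(c, m), n, s(c)); no other remaining equation mentions B. Substituting into the earlier bindings gives T := h(m, h(h(g(c, m), n, s(c)), h(g(c, m), n, s(c)), n), g(m, h(n, h(g(c, m), n, s(c)), h(n, c, h(h(g(c, m), n, s(c)), h(g(c, m), n, s(c)), n))))), Y := h(h(g(c, m), n, s(c)), h(g(c, m), n, s(c)), n), X := h(n, h(g(c, m), n, s(c)), h(n, c, h(h(g(c, m), n, s(c)), h(g(c, m), n, s(c)), n))), U := h(n, h(g(c, m), n, s(c)), h(n, c, h(h(g(c, m), n, s(c)), h(g(c, m), n, s(c)), n))).
Clash: constants n and c differ; no unifier exists.

FAIL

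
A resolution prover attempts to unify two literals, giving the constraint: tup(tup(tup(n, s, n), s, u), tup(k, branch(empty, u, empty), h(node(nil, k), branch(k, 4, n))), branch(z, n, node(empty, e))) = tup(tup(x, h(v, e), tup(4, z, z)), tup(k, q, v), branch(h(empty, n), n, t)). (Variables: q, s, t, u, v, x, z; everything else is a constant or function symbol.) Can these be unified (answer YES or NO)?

YES

Decompose tup/3: tup(tup(n, s, n), s, u) = tup(x, h(v, e), tup(4, z, z)),  tup(k, branch(empty, u, empty), h(node(nil, k), branch(k, 4, n))) = tup(k, q, v),  branch(z, n, node(empty, e)) = branch(h(empty, n), n, t).
Decompose tup/3: tup(n, s, n) = x,  s = h(v, e),  u = tup(4, z, z).
Bind x := tup(n, s, n); no other remaining equation mentions x.
Bind s := h(v, e); no other remaining equation mentions s. Substituting into the earlier binding gives x := tup(n, h(v, e), n).
Bind u := tup(4, z, z); substituting into the one remaining equation that mentions u gives: tup(k, branch(empty, tup(4, z, z), empty), h(node(nil, k), branch(k, 4, n))) = tup(k, q, v).
Decompose tup/3: k = k,  branch(empty, tup(4, z, z), empty) = q,  h(node(nil, k), branch(k, 4, n)) = v.
Delete trivial equation k = k.
Bind q := branch(empty, tup(4, z, z), empty); no other remaining equation mentions q.
Bind v := h(node(nil, k), branch(k, 4, n)); no other remaining equation mentions v. Substituting into the earlier bindings gives x := tup(n, h(h(node(nil, k), branch(k, 4, n)), e), n), s := h(h(node(nil, k), branch(k, 4, n)), e).
Decompose branch/3: z = h(empty, n),  n = n,  node(empty, e) = t.
Bind z := h(empty, n); no other remaining equation mentions z. Substituting into the earlier bindings gives u := tup(4, h(empty, n), h(empty, n)), q := branch(empty, tup(4, h(empty, n), h(empty, n)), empty).
Delete trivial equation n = n.
Bind t := node(empty, e).
No equations remain and no clash or occurs-check failure arose, so a unifier exists.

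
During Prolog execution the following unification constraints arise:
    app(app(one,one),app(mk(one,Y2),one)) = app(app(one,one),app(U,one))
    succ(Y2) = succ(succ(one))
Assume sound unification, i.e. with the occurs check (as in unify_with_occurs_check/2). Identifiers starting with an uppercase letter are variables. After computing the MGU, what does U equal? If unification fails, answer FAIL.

mk(one,succ(one))

Decompose app/2: app(one,one) = app(one,one),  app(mk(one,Y2),one) = app(U,one).
Delete trivial equation app(one,one) = app(one,one).
Decompose app/2: mk(one,Y2) = U,  one = one.
Bind U := mk(one,Y2); no other remaining equation mentions U.
Delete trivial equation one = one.
Decompose succ/1: Y2 = succ(one).
Bind Y2 := succ(one). Substituting into the earlier binding gives U := mk(one,succ(one)).
MGU = { U -> mk(one,succ(one)), Y2 -> succ(one) }, so U -> mk(one,succ(one)).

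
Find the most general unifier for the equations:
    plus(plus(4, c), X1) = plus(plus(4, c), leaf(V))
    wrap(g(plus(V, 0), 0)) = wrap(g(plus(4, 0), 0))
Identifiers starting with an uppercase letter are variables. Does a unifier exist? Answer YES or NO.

Decompose plus/2: plus(4, c) = plus(4, c),  X1 = leaf(V).
Delete trivial equation plus(4, c) = plus(4, c).
Bind X1 := leaf(V); no other remaining equation mentions X1.
Decompose wrap/1: g(plus(V, 0), 0) = g(plus(4, 0), 0).
Decompose g/2: plus(V, 0) = plus(4, 0),  0 = 0.
Decompose plus/2: V = 4,  0 = 0.
Bind V := 4; no other remaining equation mentions V. Substituting into the earlier binding gives X1 := leaf(4).
Delete trivial equation 0 = 0.
Delete trivial equation 0 = 0.
No equations remain and no clash or occurs-check failure arose, so a unifier exists.

YES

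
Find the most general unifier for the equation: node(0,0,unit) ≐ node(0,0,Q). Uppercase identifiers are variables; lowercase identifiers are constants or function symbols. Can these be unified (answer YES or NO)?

Decompose node/3: 0 ≐ 0,  0 ≐ 0,  unit ≐ Q.
Delete trivial equation 0 ≐ 0.
Delete trivial equation 0 ≐ 0.
Bind Q := unit.
No equations remain and no clash or occurs-check failure arose, so a unifier exists.

YES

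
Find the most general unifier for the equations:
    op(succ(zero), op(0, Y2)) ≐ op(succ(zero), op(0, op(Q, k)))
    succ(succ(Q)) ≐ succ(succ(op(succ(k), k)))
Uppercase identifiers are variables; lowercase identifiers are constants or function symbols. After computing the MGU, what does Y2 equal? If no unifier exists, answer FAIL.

op(op(succ(k), k), k)

Decompose op/2: succ(zero) ≐ succ(zero),  op(0, Y2) ≐ op(0, op(Q, k)).
Delete trivial equation succ(zero) ≐ succ(zero).
Decompose op/2: 0 ≐ 0,  Y2 ≐ op(Q, k).
Delete trivial equation 0 ≐ 0.
Bind Y2 := op(Q, k); no other remaining equation mentions Y2.
Decompose succ/1: succ(Q) ≐ succ(op(succ(k), k)).
Decompose succ/1: Q ≐ op(succ(k), k).
Bind Q := op(succ(k), k). Substituting into the earlier binding gives Y2 := op(op(succ(k), k), k).
MGU = { Y2 := op(op(succ(k), k), k), Q := op(succ(k), k) }, so Y2 := op(op(succ(k), k), k).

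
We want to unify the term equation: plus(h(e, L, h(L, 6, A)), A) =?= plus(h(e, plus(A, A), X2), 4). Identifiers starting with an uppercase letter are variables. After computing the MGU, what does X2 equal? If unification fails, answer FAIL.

h(plus(4, 4), 6, 4)

Decompose plus/2: h(e, L, h(L, 6, A)) =?= h(e, plus(A, A), X2),  A =?= 4.
Decompose h/3: e =?= e,  L =?= plus(A, A),  h(L, 6, A) =?= X2.
Delete trivial equation e =?= e.
Bind L := plus(A, A); substituting into the one remaining equation that mentions L gives: h(plus(A, A), 6, A) =?= X2.
Bind X2 := h(plus(A, A), 6, A); no other remaining equation mentions X2.
Bind A := 4. Substituting into the earlier bindings gives L := plus(4, 4), X2 := h(plus(4, 4), 6, 4).
MGU = { L ↦ plus(4, 4), X2 ↦ h(plus(4, 4), 6, 4), A ↦ 4 }, so X2 ↦ h(plus(4, 4), 6, 4).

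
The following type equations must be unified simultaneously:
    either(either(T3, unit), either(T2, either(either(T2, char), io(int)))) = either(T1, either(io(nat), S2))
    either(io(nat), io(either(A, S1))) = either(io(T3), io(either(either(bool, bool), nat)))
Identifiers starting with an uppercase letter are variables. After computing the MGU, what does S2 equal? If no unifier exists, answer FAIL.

Decompose either/2: either(T3, unit) = T1,  either(T2, either(either(T2, char), io(int))) = either(io(nat), S2).
Bind T1 := either(T3, unit); no other remaining equation mentions T1.
Decompose either/2: T2 = io(nat),  either(either(T2, char), io(int)) = S2.
Bind T2 := io(nat); substituting into the one remaining equation that mentions T2 gives: either(either(io(nat), char), io(int)) = S2.
Bind S2 := either(either(io(nat), char), io(int)); no other remaining equation mentions S2.
Decompose either/2: io(nat) = io(T3),  io(either(A, S1)) = io(either(either(bool, bool), nat)).
Decompose io/1: nat = T3.
Bind T3 := nat; no other remaining equation mentions T3. Substituting into the earlier binding gives T1 := either(nat, unit).
Decompose io/1: either(A, S1) = either(either(bool, bool), nat).
Decompose either/2: A = either(bool, bool),  S1 = nat.
Bind A := either(bool, bool); no other remaining equation mentions A.
Bind S1 := nat.
MGU = { T1 ↦ either(nat, unit), T2 ↦ io(nat), S2 ↦ either(either(io(nat), char), io(int)), T3 ↦ nat, A ↦ either(bool, bool), S1 ↦ nat }, so S2 ↦ either(either(io(nat), char), io(int)).

either(either(io(nat), char), io(int))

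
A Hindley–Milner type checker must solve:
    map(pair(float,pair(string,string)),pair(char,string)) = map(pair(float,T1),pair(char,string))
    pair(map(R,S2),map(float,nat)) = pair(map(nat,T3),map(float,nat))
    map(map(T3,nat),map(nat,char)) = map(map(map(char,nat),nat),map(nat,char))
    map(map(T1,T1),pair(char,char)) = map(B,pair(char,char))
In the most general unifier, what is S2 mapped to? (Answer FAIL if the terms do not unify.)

Decompose map/2: pair(float,pair(string,string)) = pair(float,T1),  pair(char,string) = pair(char,string).
Decompose pair/2: float = float,  pair(string,string) = T1.
Delete trivial equation float = float.
Bind T1 := pair(string,string); substituting into the one remaining equation that mentions T1 gives: map(map(pair(string,string),pair(string,string)),pair(char,char)) = map(B,pair(char,char)).
Delete trivial equation pair(char,string) = pair(char,string).
Decompose pair/2: map(R,S2) = map(nat,T3),  map(float,nat) = map(float,nat).
Decompose map/2: R = nat,  S2 = T3.
Bind R := nat; no other remaining equation mentions R.
Bind S2 := T3; no other remaining equation mentions S2.
Delete trivial equation map(float,nat) = map(float,nat).
Decompose map/2: map(T3,nat) = map(map(char,nat),nat),  map(nat,char) = map(nat,char).
Decompose map/2: T3 = map(char,nat),  nat = nat.
Bind T3 := map(char,nat); no other remaining equation mentions T3. Substituting into the earlier binding gives S2 := map(char,nat).
Delete trivial equation nat = nat.
Delete trivial equation map(nat,char) = map(nat,char).
Decompose map/2: map(pair(string,string),pair(string,string)) = B,  pair(char,char) = pair(char,char).
Bind B := map(pair(string,string),pair(string,string)); no other remaining equation mentions B.
Delete trivial equation pair(char,char) = pair(char,char).
MGU = { T1 := pair(string,string), R := nat, S2 := map(char,nat), T3 := map(char,nat), B := map(pair(string,string),pair(string,string)) }, so S2 := map(char,nat).

map(char,nat)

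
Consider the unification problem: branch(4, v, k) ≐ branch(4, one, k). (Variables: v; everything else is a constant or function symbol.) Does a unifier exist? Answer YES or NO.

YES

Decompose branch/3: 4 ≐ 4,  v ≐ one,  k ≐ k.
Delete trivial equation 4 ≐ 4.
Bind v := one; no other remaining equation mentions v.
Delete trivial equation k ≐ k.
No equations remain and no clash or occurs-check failure arose, so a unifier exists.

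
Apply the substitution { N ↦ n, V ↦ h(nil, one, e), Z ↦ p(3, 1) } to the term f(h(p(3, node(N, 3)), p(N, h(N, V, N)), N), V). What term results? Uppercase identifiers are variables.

f(h(p(3, node(n, 3)), p(n, h(n, h(nil, one, e), n)), n), h(nil, one, e))

Replace each occurrence of N with n.
Replace each occurrence of V with h(nil, one, e).
Result: f(h(p(3, node(n, 3)), p(n, h(n, h(nil, one, e), n)), n), h(nil, one, e)).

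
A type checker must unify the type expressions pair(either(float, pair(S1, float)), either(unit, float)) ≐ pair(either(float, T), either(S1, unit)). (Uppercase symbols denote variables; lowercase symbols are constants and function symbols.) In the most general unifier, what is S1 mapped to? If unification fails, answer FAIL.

Decompose pair/2: either(float, pair(S1, float)) ≐ either(float, T),  either(unit, float) ≐ either(S1, unit).
Decompose either/2: float ≐ float,  pair(S1, float) ≐ T.
Delete trivial equation float ≐ float.
Bind T := pair(S1, float); no other remaining equation mentions T.
Decompose either/2: unit ≐ S1,  float ≐ unit.
Bind S1 := unit; no other remaining equation mentions S1. Substituting into the earlier binding gives T := pair(unit, float).
Clash: constants float and unit differ; no unifier exists.

FAIL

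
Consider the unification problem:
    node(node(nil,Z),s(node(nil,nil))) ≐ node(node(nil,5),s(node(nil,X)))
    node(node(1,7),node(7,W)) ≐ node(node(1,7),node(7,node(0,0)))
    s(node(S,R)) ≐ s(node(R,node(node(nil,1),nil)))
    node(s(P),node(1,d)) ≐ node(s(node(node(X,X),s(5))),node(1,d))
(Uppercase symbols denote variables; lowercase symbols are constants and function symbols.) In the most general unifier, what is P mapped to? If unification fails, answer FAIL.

Decompose node/2: node(nil,Z) ≐ node(nil,5),  s(node(nil,nil)) ≐ s(node(nil,X)).
Decompose node/2: nil ≐ nil,  Z ≐ 5.
Delete trivial equation nil ≐ nil.
Bind Z := 5; no other remaining equation mentions Z.
Decompose s/1: node(nil,nil) ≐ node(nil,X).
Decompose node/2: nil ≐ nil,  nil ≐ X.
Delete trivial equation nil ≐ nil.
Bind X := nil; substituting into the one remaining equation that mentions X gives: node(s(P),node(1,d)) ≐ node(s(node(node(nil,nil),s(5))),node(1,d)).
Decompose node/2: node(1,7) ≐ node(1,7),  node(7,W) ≐ node(7,node(0,0)).
Delete trivial equation node(1,7) ≐ node(1,7).
Decompose node/2: 7 ≐ 7,  W ≐ node(0,0).
Delete trivial equation 7 ≐ 7.
Bind W := node(0,0); no other remaining equation mentions W.
Decompose s/1: node(S,R) ≐ node(R,node(node(nil,1),nil)).
Decompose node/2: S ≐ R,  R ≐ node(node(nil,1),nil).
Bind S := R; no other remaining equation mentions S.
Bind R := node(node(nil,1),nil); no other remaining equation mentions R. Substituting into the earlier binding gives S := node(node(nil,1),nil).
Decompose node/2: s(P) ≐ s(node(node(nil,nil),s(5))),  node(1,d) ≐ node(1,d).
Decompose s/1: P ≐ node(node(nil,nil),s(5)).
Bind P := node(node(nil,nil),s(5)); no other remaining equation mentions P.
Delete trivial equation node(1,d) ≐ node(1,d).
MGU = { Z ↦ 5, X ↦ nil, W ↦ node(0,0), S ↦ node(node(nil,1),nil), R ↦ node(node(nil,1),nil), P ↦ node(node(nil,nil),s(5)) }, so P ↦ node(node(nil,nil),s(5)).

node(node(nil,nil),s(5))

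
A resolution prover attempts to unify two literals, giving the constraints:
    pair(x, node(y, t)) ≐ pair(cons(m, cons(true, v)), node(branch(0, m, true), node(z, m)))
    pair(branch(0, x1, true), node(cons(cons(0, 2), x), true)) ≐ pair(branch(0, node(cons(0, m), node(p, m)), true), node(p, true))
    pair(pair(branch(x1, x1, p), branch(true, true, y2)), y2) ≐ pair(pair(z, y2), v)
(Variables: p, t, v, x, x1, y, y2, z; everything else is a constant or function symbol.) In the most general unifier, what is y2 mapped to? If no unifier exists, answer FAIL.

FAIL

Decompose pair/2: x ≐ cons(m, cons(true, v)),  node(y, t) ≐ node(branch(0, m, true), node(z, m)).
Bind x := cons(m, cons(true, v)); substituting into the one remaining equation that mentions x gives: pair(branch(0, x1, true), node(cons(cons(0, 2), cons(m, cons(true, v))), true)) ≐ pair(branch(0, node(cons(0, m), node(p, m)), true), node(p, true)).
Decompose node/2: y ≐ branch(0, m, true),  t ≐ node(z, m).
Bind y := branch(0, m, true); no other remaining equation mentions y.
Bind t := node(z, m); no other remaining equation mentions t.
Decompose pair/2: branch(0, x1, true) ≐ branch(0, node(cons(0, m), node(p, m)), true),  node(cons(cons(0, 2), cons(m, cons(true, v))), true) ≐ node(p, true).
Decompose branch/3: 0 ≐ 0,  x1 ≐ node(cons(0, m), node(p, m)),  true ≐ true.
Delete trivial equation 0 ≐ 0.
Bind x1 := node(cons(0, m), node(p, m)); substituting into the one remaining equation that mentions x1 gives: pair(pair(branch(node(cons(0, m), node(p, m)), node(cons(0, m), node(p, m)), p), branch(true, true, y2)), y2) ≐ pair(pair(z, y2), v).
Delete trivial equation true ≐ true.
Decompose node/2: cons(cons(0, 2), cons(m, cons(true, v))) ≐ p,  true ≐ true.
Bind p := cons(cons(0, 2), cons(m, cons(true, v))); substituting into the one remaining equation that mentions p gives: pair(pair(branch(node(cons(0, m), node(cons(cons(0, 2), cons(m, cons(true, v))), m)), node(cons(0, m), node(cons(cons(0, 2), cons(m, cons(true, v))), m)), cons(cons(0, 2), cons(m, cons(true, v)))), branch(true, true, y2)), y2) ≐ pair(pair(z, y2), v). Substituting into the earlier binding gives x1 := node(cons(0, m), node(cons(cons(0, 2), cons(m, cons(true, v))), m)).
Delete trivial equation true ≐ true.
Decompose pair/2: pair(branch(node(cons(0, m), node(cons(cons(0, 2), cons(m, cons(true, v))), m)), node(cons(0, m), node(cons(cons(0, 2), cons(m, cons(true, v))), m)), cons(cons(0, 2), cons(m, cons(true, v)))), branch(true, true, y2)) ≐ pair(z, y2),  y2 ≐ v.
Decompose pair/2: branch(node(cons(0, m), node(cons(cons(0, 2), cons(m, cons(true, v))), m)), node(cons(0, m), node(cons(cons(0, 2), cons(m, cons(true, v))), m)), cons(cons(0, 2), cons(m, cons(true, v)))) ≐ z,  branch(true, true, y2) ≐ y2.
Bind z := branch(node(cons(0, m), node(cons(cons(0, 2), cons(m, cons(true, v))), m)), node(cons(0, m), node(cons(cons(0, 2), cons(m, cons(true, v))), m)), cons(cons(0, 2), cons(m, cons(true, v)))); no other remaining equation mentions z. Substituting into the earlier binding gives t := node(branch(node(cons(0, m), node(cons(cons(0, 2), cons(m, cons(true, v))), m)), node(cons(0, m), node(cons(cons(0, 2), cons(m, cons(true, v))), m)), cons(cons(0, 2), cons(m, cons(true, v)))), m).
Occurs check fails: y2 occurs in branch(true, true, y2); the equation y2 ≐ branch(true, true, y2) has no finite solution.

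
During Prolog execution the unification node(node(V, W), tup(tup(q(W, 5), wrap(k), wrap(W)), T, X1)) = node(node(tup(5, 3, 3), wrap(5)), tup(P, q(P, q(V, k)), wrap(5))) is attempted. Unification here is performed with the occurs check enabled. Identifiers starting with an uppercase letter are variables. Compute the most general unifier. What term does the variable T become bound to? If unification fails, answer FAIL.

Decompose node/2: node(V, W) = node(tup(5, 3, 3), wrap(5)),  tup(tup(q(W, 5), wrap(k), wrap(W)), T, X1) = tup(P, q(P, q(V, k)), wrap(5)).
Decompose node/2: V = tup(5, 3, 3),  W = wrap(5).
Bind V := tup(5, 3, 3); substituting into the one remaining equation that mentions V gives: tup(tup(q(W, 5), wrap(k), wrap(W)), T, X1) = tup(P, q(P, q(tup(5, 3, 3), k)), wrap(5)).
Bind W := wrap(5); substituting into the remaining equation gives: tup(tup(q(wrap(5), 5), wrap(k), wrap(wrap(5))), T, X1) = tup(P, q(P, q(tup(5, 3, 3), k)), wrap(5)).
Decompose tup/3: tup(q(wrap(5), 5), wrap(k), wrap(wrap(5))) = P,  T = q(P, q(tup(5, 3, 3), k)),  X1 = wrap(5).
Bind P := tup(q(wrap(5), 5), wrap(k), wrap(wrap(5))); substituting into the one remaining equation that mentions P gives: T = q(tup(q(wrap(5), 5), wrap(k), wrap(wrap(5))), q(tup(5, 3, 3), k)).
Bind T := q(tup(q(wrap(5), 5), wrap(k), wrap(wrap(5))), q(tup(5, 3, 3), k)); no other remaining equation mentions T.
Bind X1 := wrap(5).
MGU = { V ↦ tup(5, 3, 3), W ↦ wrap(5), P ↦ tup(q(wrap(5), 5), wrap(k), wrap(wrap(5))), T ↦ q(tup(q(wrap(5), 5), wrap(k), wrap(wrap(5))), q(tup(5, 3, 3), k)), X1 ↦ wrap(5) }, so T ↦ q(tup(q(wrap(5), 5), wrap(k), wrap(wrap(5))), q(tup(5, 3, 3), k)).

q(tup(q(wrap(5), 5), wrap(k), wrap(wrap(5))), q(tup(5, 3, 3), k))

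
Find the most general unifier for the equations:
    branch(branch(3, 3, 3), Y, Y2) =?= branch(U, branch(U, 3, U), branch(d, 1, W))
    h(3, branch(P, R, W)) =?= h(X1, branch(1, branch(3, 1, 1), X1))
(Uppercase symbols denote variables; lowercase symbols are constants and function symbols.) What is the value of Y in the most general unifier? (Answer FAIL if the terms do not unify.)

Decompose branch/3: branch(3, 3, 3) =?= U,  Y =?= branch(U, 3, U),  Y2 =?= branch(d, 1, W).
Bind U := branch(3, 3, 3); substituting into the one remaining equation that mentions U gives: Y =?= branch(branch(3, 3, 3), 3, branch(3, 3, 3)).
Bind Y := branch(branch(3, 3, 3), 3, branch(3, 3, 3)); no other remaining equation mentions Y.
Bind Y2 := branch(d, 1, W); no other remaining equation mentions Y2.
Decompose h/2: 3 =?= X1,  branch(P, R, W) =?= branch(1, branch(3, 1, 1), X1).
Bind X1 := 3; substituting into the remaining equation gives: branch(P, R, W) =?= branch(1, branch(3, 1, 1), 3).
Decompose branch/3: P =?= 1,  R =?= branch(3, 1, 1),  W =?= 3.
Bind P := 1; no other remaining equation mentions P.
Bind R := branch(3, 1, 1); no other remaining equation mentions R.
Bind W := 3. Substituting into the earlier binding gives Y2 := branch(d, 1, 3).
MGU = { U ↦ branch(3, 3, 3), Y ↦ branch(branch(3, 3, 3), 3, branch(3, 3, 3)), Y2 ↦ branch(d, 1, 3), X1 ↦ 3, P ↦ 1, R ↦ branch(3, 1, 1), W ↦ 3 }, so Y ↦ branch(branch(3, 3, 3), 3, branch(3, 3, 3)).

branch(branch(3, 3, 3), 3, branch(3, 3, 3))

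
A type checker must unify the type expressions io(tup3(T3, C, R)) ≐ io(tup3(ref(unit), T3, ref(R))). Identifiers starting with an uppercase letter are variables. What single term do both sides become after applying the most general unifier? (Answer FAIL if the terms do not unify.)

Decompose io/1: tup3(T3, C, R) ≐ tup3(ref(unit), T3, ref(R)).
Decompose tup3/3: T3 ≐ ref(unit),  C ≐ T3,  R ≐ ref(R).
Bind T3 := ref(unit); substituting into the one remaining equation that mentions T3 gives: C ≐ ref(unit).
Bind C := ref(unit); no other remaining equation mentions C.
Occurs check fails: R occurs in ref(R); the equation R ≐ ref(R) has no finite solution.

FAIL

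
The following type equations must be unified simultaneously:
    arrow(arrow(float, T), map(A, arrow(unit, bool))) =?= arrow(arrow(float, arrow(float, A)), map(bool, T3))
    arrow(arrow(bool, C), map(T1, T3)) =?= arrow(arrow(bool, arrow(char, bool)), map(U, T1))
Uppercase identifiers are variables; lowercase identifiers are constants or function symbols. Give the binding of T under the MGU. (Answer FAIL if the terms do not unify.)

arrow(float, bool)

Decompose arrow/2: arrow(float, T) =?= arrow(float, arrow(float, A)),  map(A, arrow(unit, bool)) =?= map(bool, T3).
Decompose arrow/2: float =?= float,  T =?= arrow(float, A).
Delete trivial equation float =?= float.
Bind T := arrow(float, A); no other remaining equation mentions T.
Decompose map/2: A =?= bool,  arrow(unit, bool) =?= T3.
Bind A := bool; no other remaining equation mentions A. Substituting into the earlier binding gives T := arrow(float, bool).
Bind T3 := arrow(unit, bool); substituting into the remaining equation gives: arrow(arrow(bool, C), map(T1, arrow(unit, bool))) =?= arrow(arrow(bool, arrow(char, bool)), map(U, T1)).
Decompose arrow/2: arrow(bool, C) =?= arrow(bool, arrow(char, bool)),  map(T1, arrow(unit, bool)) =?= map(U, T1).
Decompose arrow/2: bool =?= bool,  C =?= arrow(char, bool).
Delete trivial equation bool =?= bool.
Bind C := arrow(char, bool); no other remaining equation mentions C.
Decompose map/2: T1 =?= U,  arrow(unit, bool) =?= T1.
Bind T1 := U; substituting into the remaining equation gives: arrow(unit, bool) =?= U.
Bind U := arrow(unit, bool). Substituting into the earlier binding gives T1 := arrow(unit, bool).
MGU = { T := arrow(float, bool), A := bool, T3 := arrow(unit, bool), C := arrow(char, bool), T1 := arrow(unit, bool), U := arrow(unit, bool) }, so T := arrow(float, bool).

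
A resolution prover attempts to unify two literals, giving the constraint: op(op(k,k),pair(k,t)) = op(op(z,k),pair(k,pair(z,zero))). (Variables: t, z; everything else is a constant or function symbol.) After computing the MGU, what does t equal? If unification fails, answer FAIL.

pair(k,zero)

Decompose op/2: op(k,k) = op(z,k),  pair(k,t) = pair(k,pair(z,zero)).
Decompose op/2: k = z,  k = k.
Bind z := k; substituting into the one remaining equation that mentions z gives: pair(k,t) = pair(k,pair(k,zero)).
Delete trivial equation k = k.
Decompose pair/2: k = k,  t = pair(k,zero).
Delete trivial equation k = k.
Bind t := pair(k,zero).
MGU = { z ↦ k, t ↦ pair(k,zero) }, so t ↦ pair(k,zero).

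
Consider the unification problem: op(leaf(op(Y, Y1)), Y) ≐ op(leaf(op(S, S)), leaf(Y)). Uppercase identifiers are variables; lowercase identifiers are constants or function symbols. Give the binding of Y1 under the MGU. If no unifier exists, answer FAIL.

FAIL

Decompose op/2: leaf(op(Y, Y1)) ≐ leaf(op(S, S)),  Y ≐ leaf(Y).
Decompose leaf/1: op(Y, Y1) ≐ op(S, S).
Decompose op/2: Y ≐ S,  Y1 ≐ S.
Bind Y := S; substituting into the one remaining equation that mentions Y gives: S ≐ leaf(S).
Bind Y1 := S; no other remaining equation mentions Y1.
Occurs check fails: S occurs in leaf(S); the equation S ≐ leaf(S) has no finite solution.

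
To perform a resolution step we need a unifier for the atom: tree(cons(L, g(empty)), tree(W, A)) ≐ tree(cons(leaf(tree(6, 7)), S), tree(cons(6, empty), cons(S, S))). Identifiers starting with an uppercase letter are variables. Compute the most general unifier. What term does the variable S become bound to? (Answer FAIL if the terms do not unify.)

Decompose tree/2: cons(L, g(empty)) ≐ cons(leaf(tree(6, 7)), S),  tree(W, A) ≐ tree(cons(6, empty), cons(S, S)).
Decompose cons/2: L ≐ leaf(tree(6, 7)),  g(empty) ≐ S.
Bind L := leaf(tree(6, 7)); no other remaining equation mentions L.
Bind S := g(empty); substituting into the remaining equation gives: tree(W, A) ≐ tree(cons(6, empty), cons(g(empty), g(empty))).
Decompose tree/2: W ≐ cons(6, empty),  A ≐ cons(g(empty), g(empty)).
Bind W := cons(6, empty); no other remaining equation mentions W.
Bind A := cons(g(empty), g(empty)).
MGU = { L ↦ leaf(tree(6, 7)), S ↦ g(empty), W ↦ cons(6, empty), A ↦ cons(g(empty), g(empty)) }, so S ↦ g(empty).

g(empty)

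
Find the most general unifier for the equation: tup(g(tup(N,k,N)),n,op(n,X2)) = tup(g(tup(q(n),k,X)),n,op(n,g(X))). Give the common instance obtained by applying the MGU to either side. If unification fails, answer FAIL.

tup(g(tup(q(n),k,q(n))),n,op(n,g(q(n))))

Decompose tup/3: g(tup(N,k,N)) = g(tup(q(n),k,X)),  n = n,  op(n,X2) = op(n,g(X)).
Decompose g/1: tup(N,k,N) = tup(q(n),k,X).
Decompose tup/3: N = q(n),  k = k,  N = X.
Bind N := q(n); substituting into the one remaining equation that mentions N gives: q(n) = X.
Delete trivial equation k = k.
Bind X := q(n); substituting into the one remaining equation that mentions X gives: op(n,X2) = op(n,g(q(n))).
Delete trivial equation n = n.
Decompose op/2: n = n,  X2 = g(q(n)).
Delete trivial equation n = n.
Bind X2 := g(q(n)).
Applying the MGU to either side gives tup(g(tup(q(n),k,q(n))),n,op(n,g(q(n)))).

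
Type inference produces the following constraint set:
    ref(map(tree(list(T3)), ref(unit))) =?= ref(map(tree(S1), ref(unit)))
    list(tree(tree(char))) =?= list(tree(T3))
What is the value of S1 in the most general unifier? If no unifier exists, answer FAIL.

list(tree(char))

Decompose ref/1: map(tree(list(T3)), ref(unit)) =?= map(tree(S1), ref(unit)).
Decompose map/2: tree(list(T3)) =?= tree(S1),  ref(unit) =?= ref(unit).
Decompose tree/1: list(T3) =?= S1.
Bind S1 := list(T3); no other remaining equation mentions S1.
Delete trivial equation ref(unit) =?= ref(unit).
Decompose list/1: tree(tree(char)) =?= tree(T3).
Decompose tree/1: tree(char) =?= T3.
Bind T3 := tree(char). Substituting into the earlier binding gives S1 := list(tree(char)).
MGU = { S1 := list(tree(char)), T3 := tree(char) }, so S1 := list(tree(char)).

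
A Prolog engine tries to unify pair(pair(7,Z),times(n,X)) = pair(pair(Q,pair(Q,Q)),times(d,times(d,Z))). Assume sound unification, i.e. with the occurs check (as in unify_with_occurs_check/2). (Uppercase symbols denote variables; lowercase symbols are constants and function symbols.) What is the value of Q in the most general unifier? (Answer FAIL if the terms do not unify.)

FAIL

Decompose pair/2: pair(7,Z) = pair(Q,pair(Q,Q)),  times(n,X) = times(d,times(d,Z)).
Decompose pair/2: 7 = Q,  Z = pair(Q,Q).
Bind Q := 7; substituting into the one remaining equation that mentions Q gives: Z = pair(7,7).
Bind Z := pair(7,7); substituting into the remaining equation gives: times(n,X) = times(d,times(d,pair(7,7))).
Decompose times/2: n = d,  X = times(d,pair(7,7)).
Clash: constants n and d differ; no unifier exists.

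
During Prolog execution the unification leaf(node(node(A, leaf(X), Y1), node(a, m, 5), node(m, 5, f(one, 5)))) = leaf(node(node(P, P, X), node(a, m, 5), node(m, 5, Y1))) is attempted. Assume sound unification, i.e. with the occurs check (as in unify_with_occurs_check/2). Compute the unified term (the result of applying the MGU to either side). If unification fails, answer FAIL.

Decompose leaf/1: node(node(A, leaf(X), Y1), node(a, m, 5), node(m, 5, f(one, 5))) = node(node(P, P, X), node(a, m, 5), node(m, 5, Y1)).
Decompose node/3: node(A, leaf(X), Y1) = node(P, P, X),  node(a, m, 5) = node(a, m, 5),  node(m, 5, f(one, 5)) = node(m, 5, Y1).
Decompose node/3: A = P,  leaf(X) = P,  Y1 = X.
Bind A := P; no other remaining equation mentions A.
Bind P := leaf(X); no other remaining equation mentions P. Substituting into the earlier binding gives A := leaf(X).
Bind Y1 := X; substituting into the one remaining equation that mentions Y1 gives: node(m, 5, f(one, 5)) = node(m, 5, X).
Delete trivial equation node(a, m, 5) = node(a, m, 5).
Decompose node/3: m = m,  5 = 5,  f(one, 5) = X.
Delete trivial equation m = m.
Delete trivial equation 5 = 5.
Bind X := f(one, 5). Substituting into the earlier bindings gives A := leaf(f(one, 5)), P := leaf(f(one, 5)), Y1 := f(one, 5).
Applying the MGU to either side gives leaf(node(node(leaf(f(one, 5)), leaf(f(one, 5)), f(one, 5)), node(a, m, 5), node(m, 5, f(one, 5)))).

leaf(node(node(leaf(f(one, 5)), leaf(f(one, 5)), f(one, 5)), node(a, m, 5), node(m, 5, f(one, 5))))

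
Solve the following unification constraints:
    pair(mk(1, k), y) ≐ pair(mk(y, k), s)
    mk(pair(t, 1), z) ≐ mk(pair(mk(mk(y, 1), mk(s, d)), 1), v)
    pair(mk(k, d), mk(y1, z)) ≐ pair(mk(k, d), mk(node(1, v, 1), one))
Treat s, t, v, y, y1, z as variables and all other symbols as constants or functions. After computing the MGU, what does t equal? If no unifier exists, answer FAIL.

Decompose pair/2: mk(1, k) ≐ mk(y, k),  y ≐ s.
Decompose mk/2: 1 ≐ y,  k ≐ k.
Bind y := 1; substituting into the 2 remaining equations that mention y gives: 1 ≐ s,  mk(pair(t, 1), z) ≐ mk(pair(mk(mk(1, 1), mk(s, d)), 1), v).
Delete trivial equation k ≐ k.
Bind s := 1; substituting into the one remaining equation that mentions s gives: mk(pair(t, 1), z) ≐ mk(pair(mk(mk(1, 1), mk(1, d)), 1), v).
Decompose mk/2: pair(t, 1) ≐ pair(mk(mk(1, 1), mk(1, d)), 1),  z ≐ v.
Decompose pair/2: t ≐ mk(mk(1, 1), mk(1, d)),  1 ≐ 1.
Bind t := mk(mk(1, 1), mk(1, d)); no other remaining equation mentions t.
Delete trivial equation 1 ≐ 1.
Bind z := v; substituting into the remaining equation gives: pair(mk(k, d), mk(y1, v)) ≐ pair(mk(k, d), mk(node(1, v, 1), one)).
Decompose pair/2: mk(k, d) ≐ mk(k, d),  mk(y1, v) ≐ mk(node(1, v, 1), one).
Delete trivial equation mk(k, d) ≐ mk(k, d).
Decompose mk/2: y1 ≐ node(1, v, 1),  v ≐ one.
Bind y1 := node(1, v, 1); no other remaining equation mentions y1.
Bind v := one. Substituting into the earlier bindings gives z := one, y1 := node(1, one, 1).
MGU = { y -> 1, s -> 1, t -> mk(mk(1, 1), mk(1, d)), z -> one, y1 -> node(1, one, 1), v -> one }, so t -> mk(mk(1, 1), mk(1, d)).

mk(mk(1, 1), mk(1, d))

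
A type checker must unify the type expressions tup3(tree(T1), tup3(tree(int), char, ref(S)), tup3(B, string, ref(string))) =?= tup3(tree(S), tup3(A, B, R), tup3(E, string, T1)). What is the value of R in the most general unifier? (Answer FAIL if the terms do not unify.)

ref(ref(string))

Decompose tup3/3: tree(T1) =?= tree(S),  tup3(tree(int), char, ref(S)) =?= tup3(A, B, R),  tup3(B, string, ref(string)) =?= tup3(E, string, T1).
Decompose tree/1: T1 =?= S.
Bind T1 := S; substituting into the one remaining equation that mentions T1 gives: tup3(B, string, ref(string)) =?= tup3(E, string, S).
Decompose tup3/3: tree(int) =?= A,  char =?= B,  ref(S) =?= R.
Bind A := tree(int); no other remaining equation mentions A.
Bind B := char; substituting into the one remaining equation that mentions B gives: tup3(char, string, ref(string)) =?= tup3(E, string, S).
Bind R := ref(S); no other remaining equation mentions R.
Decompose tup3/3: char =?= E,  string =?= string,  ref(string) =?= S.
Bind E := char; no other remaining equation mentions E.
Delete trivial equation string =?= string.
Bind S := ref(string). Substituting into the earlier bindings gives T1 := ref(string), R := ref(ref(string)).
MGU = { T1 ↦ ref(string), A ↦ tree(int), B ↦ char, R ↦ ref(ref(string)), E ↦ char, S ↦ ref(string) }, so R ↦ ref(ref(string)).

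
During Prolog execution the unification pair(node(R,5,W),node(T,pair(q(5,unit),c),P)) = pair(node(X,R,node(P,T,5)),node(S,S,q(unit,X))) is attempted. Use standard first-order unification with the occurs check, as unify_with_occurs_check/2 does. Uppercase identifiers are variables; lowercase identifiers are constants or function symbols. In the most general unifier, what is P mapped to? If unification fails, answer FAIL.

q(unit,5)

Decompose pair/2: node(R,5,W) = node(X,R,node(P,T,5)),  node(T,pair(q(5,unit),c),P) = node(S,S,q(unit,X)).
Decompose node/3: R = X,  5 = R,  W = node(P,T,5).
Bind R := X; substituting into the one remaining equation that mentions R gives: 5 = X.
Bind X := 5; substituting into the one remaining equation that mentions X gives: node(T,pair(q(5,unit),c),P) = node(S,S,q(unit,5)). Substituting into the earlier binding gives R := 5.
Bind W := node(P,T,5); no other remaining equation mentions W.
Decompose node/3: T = S,  pair(q(5,unit),c) = S,  P = q(unit,5).
Bind T := S; no other remaining equation mentions T. Substituting into the earlier binding gives W := node(P,S,5).
Bind S := pair(q(5,unit),c); no other remaining equation mentions S. Substituting into the earlier bindings gives W := node(P,pair(q(5,unit),c),5), T := pair(q(5,unit),c).
Bind P := q(unit,5). Substituting into the earlier binding gives W := node(q(unit,5),pair(q(5,unit),c),5).
MGU = { R ↦ 5, X ↦ 5, W ↦ node(q(unit,5),pair(q(5,unit),c),5), T ↦ pair(q(5,unit),c), S ↦ pair(q(5,unit),c), P ↦ q(unit,5) }, so P ↦ q(unit,5).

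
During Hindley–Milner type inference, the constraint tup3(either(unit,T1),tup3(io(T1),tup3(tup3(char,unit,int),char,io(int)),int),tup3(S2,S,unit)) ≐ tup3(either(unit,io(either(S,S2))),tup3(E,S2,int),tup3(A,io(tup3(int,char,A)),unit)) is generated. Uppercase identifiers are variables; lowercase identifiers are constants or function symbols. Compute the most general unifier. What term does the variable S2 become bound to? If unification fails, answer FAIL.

tup3(tup3(char,unit,int),char,io(int))

Decompose tup3/3: either(unit,T1) ≐ either(unit,io(either(S,S2))),  tup3(io(T1),tup3(tup3(char,unit,int),char,io(int)),int) ≐ tup3(E,S2,int),  tup3(S2,S,unit) ≐ tup3(A,io(tup3(int,char,A)),unit).
Decompose either/2: unit ≐ unit,  T1 ≐ io(either(S,S2)).
Delete trivial equation unit ≐ unit.
Bind T1 := io(either(S,S2)); substituting into the one remaining equation that mentions T1 gives: tup3(io(io(either(S,S2))),tup3(tup3(char,unit,int),char,io(int)),int) ≐ tup3(E,S2,int).
Decompose tup3/3: io(io(either(S,S2))) ≐ E,  tup3(tup3(char,unit,int),char,io(int)) ≐ S2,  int ≐ int.
Bind E := io(io(either(S,S2))); no other remaining equation mentions E.
Bind S2 := tup3(tup3(char,unit,int),char,io(int)); substituting into the one remaining equation that mentions S2 gives: tup3(tup3(tup3(char,unit,int),char,io(int)),S,unit) ≐ tup3(A,io(tup3(int,char,A)),unit). Substituting into the earlier bindings gives T1 := io(either(S,tup3(tup3(char,unit,int),char,io(int)))), E := io(io(either(S,tup3(tup3(char,unit,int),char,io(int))))).
Delete trivial equation int ≐ int.
Decompose tup3/3: tup3(tup3(char,unit,int),char,io(int)) ≐ A,  S ≐ io(tup3(int,char,A)),  unit ≐ unit.
Bind A := tup3(tup3(char,unit,int),char,io(int)); substituting into the one remaining equation that mentions A gives: S ≐ io(tup3(int,char,tup3(tup3(char,unit,int),char,io(int)))).
Bind S := io(tup3(int,char,tup3(tup3(char,unit,int),char,io(int)))); no other remaining equation mentions S. Substituting into the earlier bindings gives T1 := io(either(io(tup3(int,char,tup3(tup3(char,unit,int),char,io(int)))),tup3(tup3(char,unit,int),char,io(int)))), E := io(io(either(io(tup3(int,char,tup3(tup3(char,unit,int),char,io(int)))),tup3(tup3(char,unit,int),char,io(int))))).
Delete trivial equation unit ≐ unit.
MGU = { T1 ↦ io(either(io(tup3(int,char,tup3(tup3(char,unit,int),char,io(int)))),tup3(tup3(char,unit,int),char,io(int)))), E ↦ io(io(either(io(tup3(int,char,tup3(tup3(char,unit,int),char,io(int)))),tup3(tup3(char,unit,int),char,io(int))))), S2 ↦ tup3(tup3(char,unit,int),char,io(int)), A ↦ tup3(tup3(char,unit,int),char,io(int)), S ↦ io(tup3(int,char,tup3(tup3(char,unit,int),char,io(int)))) }, so S2 ↦ tup3(tup3(char,unit,int),char,io(int)).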